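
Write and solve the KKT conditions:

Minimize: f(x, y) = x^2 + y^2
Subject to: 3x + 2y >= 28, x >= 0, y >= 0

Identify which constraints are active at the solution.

KKT conditions for min x^2 + y^2 s.t. 3x + 2y >= 28, x >= 0, y >= 0:
Stationarity: 2x = mu*3 + mu_x, 2y = mu*2 + mu_y, with mu, mu_x, mu_y >= 0
Complementary slackness: mu*(3x + 2y - 28) = 0, mu_x*x = 0, mu_y*y = 0
(0, 0) is infeasible (3*0 + 2*0 < 28), so if mu = 0 stationarity would force x = mu_x/2 >= 0, y = mu_y/2 >= 0 with mu_x*x = mu_y*y = 0, i.e. x = y = 0: contradiction. Hence mu > 0 and 3x + 2y = 28 is active.
Try x > 0, y > 0 (so mu_x = mu_y = 0): x = 3*mu/2, y = 2*mu/2
Substitute: 3*(3*mu/2) + 2*(2*mu/2) = 28
  mu*13/2 = 28 => mu = 56/13
x* = 84/13 > 0, y* = 56/13 > 0, consistent with mu_x = mu_y = 0.
f is convex and the constraints are linear, so this KKT point is the global minimum.
f* = 784/13
Active constraints: 3x + 2y >= 28 (holds with equality, mu = 56/13 > 0); x >= 0 and y >= 0 are inactive (mu_x = mu_y = 0).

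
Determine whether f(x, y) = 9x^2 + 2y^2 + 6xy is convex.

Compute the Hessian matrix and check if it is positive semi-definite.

f(x,y) = 9x^2 + 2y^2 + 6xy
Hessian H = [[18, 6], [6, 4]]
trace(H) = 22, det(H) = 36
Eigenvalues: (22 +/- sqrt(340)) / 2 = 20.22, 1.78
Since both eigenvalues > 0, f is convex.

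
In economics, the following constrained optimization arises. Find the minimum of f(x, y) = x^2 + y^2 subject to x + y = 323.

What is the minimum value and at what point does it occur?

Substitute y = 323 - x into f(x,y) = x^2 + y^2:
g(x) = x^2 + (323 - x)^2 = 2x^2 - 646x + 104329
g'(x) = 4x - 646 = 0  =>  x = 323/2
y = 323 - 323/2 = 323/2
Minimum value = (323/2)^2 + (323/2)^2 = 104329/2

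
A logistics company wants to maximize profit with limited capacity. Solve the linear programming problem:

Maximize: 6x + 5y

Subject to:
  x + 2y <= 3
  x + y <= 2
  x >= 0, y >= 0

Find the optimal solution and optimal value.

Feasible vertices: (0, 0), (0, 3/2), (1, 1), (2, 0)
Objective 6x + 5y at each:
  (0, 0): 0
  (0, 3/2): 15/2
  (1, 1): 11
  (2, 0): 12
Maximum is 12 at (2, 0).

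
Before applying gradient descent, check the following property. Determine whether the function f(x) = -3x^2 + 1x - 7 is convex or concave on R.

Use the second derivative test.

f(x) = -3x^2 + 1x - 7
f'(x) = -6x + 1
f''(x) = -6
Since f''(x) = -6 < 0 for all x, f is concave on R.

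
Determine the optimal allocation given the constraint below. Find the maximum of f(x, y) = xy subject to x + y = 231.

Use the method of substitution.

Substitute y = 231 - x into f(x,y) = xy:
g(x) = x(231 - x) = 231x - x^2
g'(x) = 231 - 2x = 0  =>  x = 231/2
y = 231 - 231/2 = 231/2
Maximum value = (231/2) * (231/2) = 53361/4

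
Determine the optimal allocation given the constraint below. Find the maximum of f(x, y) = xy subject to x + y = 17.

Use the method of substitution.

Substitute y = 17 - x into f(x,y) = xy:
g(x) = x(17 - x) = 17x - x^2
g'(x) = 17 - 2x = 0  =>  x = 17/2
y = 17 - 17/2 = 17/2
Maximum value = (17/2) * (17/2) = 289/4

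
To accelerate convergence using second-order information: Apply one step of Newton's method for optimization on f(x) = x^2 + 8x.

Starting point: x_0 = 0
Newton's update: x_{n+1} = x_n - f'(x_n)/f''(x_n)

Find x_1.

f(x) = x^2 + 8x
f'(x) = 2x + (8), f''(x) = 2
Newton step: x_1 = x_0 - f'(x_0)/f''(x_0)
f'(0) = 8
x_1 = 0 - 8/2 = -4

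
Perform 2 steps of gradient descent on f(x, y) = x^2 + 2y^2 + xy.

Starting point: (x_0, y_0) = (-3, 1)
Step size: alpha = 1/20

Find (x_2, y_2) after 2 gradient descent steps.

f(x,y) = x^2 + 2y^2 + xy
grad_x = 2x + 1y, grad_y = 4y + 1x
Step 1: grad = (-5, 1), (-11/4, 19/20)
Step 2: grad = (-91/20, 21/20), (-1009/400, 359/400)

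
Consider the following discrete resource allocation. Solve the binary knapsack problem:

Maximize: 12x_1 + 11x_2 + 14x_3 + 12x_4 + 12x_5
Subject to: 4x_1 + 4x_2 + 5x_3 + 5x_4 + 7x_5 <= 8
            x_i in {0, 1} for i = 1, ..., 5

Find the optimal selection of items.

Items: item 1 (v=12, w=4), item 2 (v=11, w=4), item 3 (v=14, w=5), item 4 (v=12, w=5), item 5 (v=12, w=7)
Capacity: 8
Checking all 32 subsets (w = total weight, v = total value):
  {}: w = 0, v = 0
  {1}: w = 4, v = 12
  {2}: w = 4, v = 11
  {3}: w = 5, v = 14
  {4}: w = 5, v = 12
  {5}: w = 7, v = 12
  {1, 2}: w = 8, v = 23
  {1, 3}: w = 9 > 8, infeasible
  {1, 4}: w = 9 > 8, infeasible
  {1, 5}: w = 11 > 8, infeasible
  {2, 3}: w = 9 > 8, infeasible
  {2, 4}: w = 9 > 8, infeasible
  {2, 5}: w = 11 > 8, infeasible
  {3, 4}: w = 10 > 8, infeasible
  {3, 5}: w = 12 > 8, infeasible
  {4, 5}: w = 12 > 8, infeasible
  {1, 2, 3}: w = 13 > 8, infeasible
  {1, 2, 4}: w = 13 > 8, infeasible
  {1, 2, 5}: w = 15 > 8, infeasible
  {1, 3, 4}: w = 14 > 8, infeasible
  {1, 3, 5}: w = 16 > 8, infeasible
  {1, 4, 5}: w = 16 > 8, infeasible
  {2, 3, 4}: w = 14 > 8, infeasible
  {2, 3, 5}: w = 16 > 8, infeasible
  {2, 4, 5}: w = 16 > 8, infeasible
  {3, 4, 5}: w = 17 > 8, infeasible
  {1, 2, 3, 4}: w = 18 > 8, infeasible
  {1, 2, 3, 5}: w = 20 > 8, infeasible
  {1, 2, 4, 5}: w = 20 > 8, infeasible
  {1, 3, 4, 5}: w = 21 > 8, infeasible
  {2, 3, 4, 5}: w = 21 > 8, infeasible
  {1, 2, 3, 4, 5}: w = 25 > 8, infeasible
Best feasible subset: items [1, 2]
Total weight: 8 <= 8, total value: 23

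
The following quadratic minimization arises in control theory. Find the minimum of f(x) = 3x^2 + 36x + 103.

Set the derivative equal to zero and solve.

f(x) = 3x^2 + 36x + 103
f'(x) = 6x + (36) = 0
x = -36/6 = -6
f(-6) = -5
Since f''(x) = 6 > 0, this is a minimum.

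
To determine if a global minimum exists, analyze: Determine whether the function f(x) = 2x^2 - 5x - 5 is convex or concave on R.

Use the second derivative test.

f(x) = 2x^2 - 5x - 5
f'(x) = 4x - 5
f''(x) = 4
Since f''(x) = 4 > 0 for all x, f is convex on R.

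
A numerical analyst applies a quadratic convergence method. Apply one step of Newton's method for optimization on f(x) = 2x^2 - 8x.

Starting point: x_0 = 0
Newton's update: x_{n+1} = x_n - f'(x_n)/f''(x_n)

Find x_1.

f(x) = 2x^2 - 8x
f'(x) = 4x + (-8), f''(x) = 4
Newton step: x_1 = x_0 - f'(x_0)/f''(x_0)
f'(0) = -8
x_1 = 0 - -8/4 = 2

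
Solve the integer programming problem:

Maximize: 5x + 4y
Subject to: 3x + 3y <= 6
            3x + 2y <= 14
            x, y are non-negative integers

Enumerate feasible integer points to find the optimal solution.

Constraint 1: 3x + 3y <= 6
Constraint 2: 3x + 2y <= 14
Feasible x range (need y >= 0): 0 <= x <= min(6/3, 14/3) => x in {0, ..., 2}.
Enumerate feasible integer points row by row (the coefficient of y is 4 > 0, so for each x the largest feasible y gives the best value):
  x = 0: y <= min((6 - 3*0)/3, (14 - 3*0)/2) => y in {0, ..., 2}; best 5*0 + 4*2 = 8
  x = 1: y <= min((6 - 3*1)/3, (14 - 3*1)/2) => y in {0, ..., 1}; best 5*1 + 4*1 = 9
  x = 2: y <= min((6 - 3*2)/3, (14 - 3*2)/2) => y in {0}; best 5*2 + 4*0 = 10
The maximum 5x + 4y = 10 is achieved at x = 2, y = 0.
Check: 3*2 + 3*0 = 6 <= 6 and 3*2 + 2*0 = 6 <= 14.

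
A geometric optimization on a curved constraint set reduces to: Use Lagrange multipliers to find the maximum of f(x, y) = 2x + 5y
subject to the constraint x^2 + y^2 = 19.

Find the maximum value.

Set up Lagrange conditions: grad f = lambda * grad g
  2 = 2*lambda*x
  5 = 2*lambda*y
From these: x/y = 2/5, so x = 2t, y = 5t for some t.
Substitute into constraint: (2t)^2 + (5t)^2 = 19
  t^2 * 29 = 19
  t = sqrt(19/29)
Maximum = 2*x + 5*y = (2^2 + 5^2)*t = 29 * sqrt(19/29) = sqrt(551)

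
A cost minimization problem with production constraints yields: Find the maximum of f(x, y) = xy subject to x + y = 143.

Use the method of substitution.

Substitute y = 143 - x into f(x,y) = xy:
g(x) = x(143 - x) = 143x - x^2
g'(x) = 143 - 2x = 0  =>  x = 143/2
y = 143 - 143/2 = 143/2
Maximum value = (143/2) * (143/2) = 20449/4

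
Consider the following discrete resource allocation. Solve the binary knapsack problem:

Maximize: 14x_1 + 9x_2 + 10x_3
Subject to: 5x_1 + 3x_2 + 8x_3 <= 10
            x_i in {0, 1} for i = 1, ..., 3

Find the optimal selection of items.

Items: item 1 (v=14, w=5), item 2 (v=9, w=3), item 3 (v=10, w=8)
Capacity: 10
Checking all 8 subsets (w = total weight, v = total value):
  {}: w = 0, v = 0
  {1}: w = 5, v = 14
  {2}: w = 3, v = 9
  {3}: w = 8, v = 10
  {1, 2}: w = 8, v = 23
  {1, 3}: w = 13 > 10, infeasible
  {2, 3}: w = 11 > 10, infeasible
  {1, 2, 3}: w = 16 > 10, infeasible
Best feasible subset: items [1, 2]
Total weight: 8 <= 10, total value: 23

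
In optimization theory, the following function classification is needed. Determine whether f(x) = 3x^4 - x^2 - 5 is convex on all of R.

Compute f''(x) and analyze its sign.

f(x) = 3x^4 - x^2 - 5
f'(x) = 12x^3 + -2x
f''(x) = 36x^2 + -2
f''(0) = -2 < 0, so not convex near x = 0
Therefore, f is not globally convex on R.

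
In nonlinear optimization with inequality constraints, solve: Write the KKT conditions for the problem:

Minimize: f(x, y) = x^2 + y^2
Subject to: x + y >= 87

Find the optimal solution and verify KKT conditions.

KKT conditions for min x^2 + y^2 s.t. x + y >= 87:
Stationarity: 2x = mu, 2y = mu
So x = y = mu/2.
Complementary slackness: mu*(x + y - 87) = 0
Primal feasibility: x + y >= 87; dual feasibility: mu >= 0
If mu = 0 then x = y = 0, but 0 + 0 < 87 is infeasible, so the constraint is active.
Constraint active: x + y = 2*(mu/2) = 87 => mu = 87
x = y = 87/2, f = 7569/2
Verify: stationarity 2*(87/2) = 87 = mu; primal 87/2 + 87/2 = 87 >= 87; dual mu = 87 >= 0; complementary slackness 87*(87 - 87) = 0. All KKT conditions hold.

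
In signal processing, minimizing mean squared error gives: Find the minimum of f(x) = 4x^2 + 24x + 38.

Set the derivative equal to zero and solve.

f(x) = 4x^2 + 24x + 38
f'(x) = 8x + (24) = 0
x = -24/8 = -3
f(-3) = 2
Since f''(x) = 8 > 0, this is a minimum.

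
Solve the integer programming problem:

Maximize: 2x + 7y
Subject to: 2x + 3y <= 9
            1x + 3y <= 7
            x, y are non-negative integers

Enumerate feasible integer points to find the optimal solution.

Constraint 1: 2x + 3y <= 9
Constraint 2: 1x + 3y <= 7
Feasible x range (need y >= 0): 0 <= x <= min(9/2, 7/1) => x in {0, ..., 4}.
Enumerate feasible integer points row by row (the coefficient of y is 7 > 0, so for each x the largest feasible y gives the best value):
  x = 0: y <= min((9 - 2*0)/3, (7 - 1*0)/3) => y in {0, ..., 2}; best 2*0 + 7*2 = 14
  x = 1: y <= min((9 - 2*1)/3, (7 - 1*1)/3) => y in {0, ..., 2}; best 2*1 + 7*2 = 16
  x = 2: y <= min((9 - 2*2)/3, (7 - 1*2)/3) => y in {0, ..., 1}; best 2*2 + 7*1 = 11
  x = 3: y <= min((9 - 2*3)/3, (7 - 1*3)/3) => y in {0, ..., 1}; best 2*3 + 7*1 = 13
  x = 4: y <= min((9 - 2*4)/3, (7 - 1*4)/3) => y in {0}; best 2*4 + 7*0 = 8
The maximum 2x + 7y = 16 is achieved at x = 1, y = 2.
Check: 2*1 + 3*2 = 8 <= 9 and 1*1 + 3*2 = 7 <= 7.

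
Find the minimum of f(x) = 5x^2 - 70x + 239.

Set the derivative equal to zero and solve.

f(x) = 5x^2 - 70x + 239
f'(x) = 10x + (-70) = 0
x = 70/10 = 7
f(7) = -6
Since f''(x) = 10 > 0, this is a minimum.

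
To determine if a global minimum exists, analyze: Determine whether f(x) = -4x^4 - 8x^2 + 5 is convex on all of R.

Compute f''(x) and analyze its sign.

f(x) = -4x^4 - 8x^2 + 5
f'(x) = -16x^3 + -16x
f''(x) = -48x^2 + -16
f''(x) = -48x^2 + -16 <= -16 < 0 for all x
Therefore, f is concave on R.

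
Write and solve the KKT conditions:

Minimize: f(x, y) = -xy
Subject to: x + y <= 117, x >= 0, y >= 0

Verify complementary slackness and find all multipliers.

Problem: min -xy s.t. x + y <= 117 (multiplier lambda), x >= 0 (mu_x), y >= 0 (mu_y)
KKT stationarity: -y + lambda - mu_x = 0, -x + lambda - mu_y = 0, with lambda, mu_x, mu_y >= 0
Complementary slackness: lambda*(x + y - 117) = 0, mu_x*x = 0, mu_y*y = 0
If lambda = 0: y = -mu_x <= 0 and x = -mu_y <= 0 force x = y = 0 with f = 0; but x = y = 117/2 is feasible with f = -13689/4 < 0, so this is not the minimum. Hence lambda > 0 and x + y = 117.
Try x > 0, y > 0 (so mu_x = mu_y = 0): y = lambda, x = lambda => x = y = lambda
x + y = 117 => 2*lambda = 117 => lambda = 117/2
x* = y* = 117/2 > 0, consistent with mu_x = mu_y = 0.
(Any feasible point with x = 0 or y = 0 has f = 0 > -13689/4, so the minimum is not on those boundaries.)
min(-xy) = -13689/4 (i.e. max xy = 13689/4)
Multipliers: lambda = 117/2, mu_x = 0, mu_y = 0
Complementary slackness: lambda*(x + y - 117) = 117/2*(117/2 + 117/2 - 117) = 0, mu_x*x = 0*117/2 = 0, mu_y*y = 0*117/2 = 0. Satisfied.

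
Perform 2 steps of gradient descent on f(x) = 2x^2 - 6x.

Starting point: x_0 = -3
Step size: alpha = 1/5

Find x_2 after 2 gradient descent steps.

f(x) = 2x^2 - 6x, f'(x) = 4x + (-6)
Step 1: f'(-3) = -18, x_1 = -3 - 1/5 * -18 = 3/5
Step 2: f'(3/5) = -18/5, x_2 = 3/5 - 1/5 * -18/5 = 33/25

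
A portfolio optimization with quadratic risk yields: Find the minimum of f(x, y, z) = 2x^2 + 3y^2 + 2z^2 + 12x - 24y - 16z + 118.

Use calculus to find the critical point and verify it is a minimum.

f(x,y,z) = 2x^2 + 3y^2 + 2z^2 + 12x - 24y - 16z + 118
df/dx = 4x + (12) = 0 => x = -3
df/dy = 6y + (-24) = 0 => y = 4
df/dz = 4z + (-16) = 0 => z = 4
f(-3,4,4) = 2*(-3)^2 + 3*(4)^2 + 2*(4)^2 + 12*(-3) + -24*(4) + -16*(4) + 118 = 20
Hessian is diagonal with entries 4, 6, 4 > 0, confirmed minimum.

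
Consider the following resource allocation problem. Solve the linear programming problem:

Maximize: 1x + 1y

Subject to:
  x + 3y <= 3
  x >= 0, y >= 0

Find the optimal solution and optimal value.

The feasible region has vertices at [(0, 0), (3, 0), (0, 1)].
Checking objective 1x + 1y at each vertex:
  (0, 0): 1*0 + 1*0 = 0
  (3, 0): 1*3 + 1*0 = 3
  (0, 1): 1*0 + 1*1 = 1
Maximum is 3 at (3, 0).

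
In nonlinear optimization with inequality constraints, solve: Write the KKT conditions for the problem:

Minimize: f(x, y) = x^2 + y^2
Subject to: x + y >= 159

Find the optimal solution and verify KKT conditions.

KKT conditions for min x^2 + y^2 s.t. x + y >= 159:
Stationarity: 2x = mu, 2y = mu
So x = y = mu/2.
Complementary slackness: mu*(x + y - 159) = 0
Primal feasibility: x + y >= 159; dual feasibility: mu >= 0
If mu = 0 then x = y = 0, but 0 + 0 < 159 is infeasible, so the constraint is active.
Constraint active: x + y = 2*(mu/2) = 159 => mu = 159
x = y = 159/2, f = 25281/2
Verify: stationarity 2*(159/2) = 159 = mu; primal 159/2 + 159/2 = 159 >= 159; dual mu = 159 >= 0; complementary slackness 159*(159 - 159) = 0. All KKT conditions hold.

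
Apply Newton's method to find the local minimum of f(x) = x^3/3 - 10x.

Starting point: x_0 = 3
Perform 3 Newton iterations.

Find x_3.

f(x) = x^3/3 - 10x
f'(x) = x^2 - 10, f''(x) = 2x
Newton update: x_{n+1} = x_n - (x_n^2 - 10)/(2*x_n)
Step 1: x_0 = 3, f'=-1, f''=6, x_1 = 19/6
Step 2: x_1 = 19/6, f'=1/36, f''=19/3, x_2 = 721/228
Step 3: x_2 = 721/228, f'=1/51984, f''=721/114, x_3 = 1039681/328776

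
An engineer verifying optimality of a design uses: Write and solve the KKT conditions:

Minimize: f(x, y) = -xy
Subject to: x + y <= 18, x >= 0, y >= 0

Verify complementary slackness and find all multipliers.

Problem: min -xy s.t. x + y <= 18 (multiplier lambda), x >= 0 (mu_x), y >= 0 (mu_y)
KKT stationarity: -y + lambda - mu_x = 0, -x + lambda - mu_y = 0, with lambda, mu_x, mu_y >= 0
Complementary slackness: lambda*(x + y - 18) = 0, mu_x*x = 0, mu_y*y = 0
If lambda = 0: y = -mu_x <= 0 and x = -mu_y <= 0 force x = y = 0 with f = 0; but x = y = 9 is feasible with f = -81 < 0, so this is not the minimum. Hence lambda > 0 and x + y = 18.
Try x > 0, y > 0 (so mu_x = mu_y = 0): y = lambda, x = lambda => x = y = lambda
x + y = 18 => 2*lambda = 18 => lambda = 9
x* = y* = 9 > 0, consistent with mu_x = mu_y = 0.
(Any feasible point with x = 0 or y = 0 has f = 0 > -81, so the minimum is not on those boundaries.)
min(-xy) = -81 (i.e. max xy = 81)
Multipliers: lambda = 9, mu_x = 0, mu_y = 0
Complementary slackness: lambda*(x + y - 18) = 9*(9 + 9 - 18) = 0, mu_x*x = 0*9 = 0, mu_y*y = 0*9 = 0. Satisfied.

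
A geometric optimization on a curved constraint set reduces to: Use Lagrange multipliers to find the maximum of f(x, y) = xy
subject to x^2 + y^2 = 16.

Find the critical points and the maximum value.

Lagrange conditions: y = 2*lambda*x and x = 2*lambda*y
If x = 0 then y = 0, violating the constraint, so x, y != 0.
Dividing: y/x = x/y => x^2 = y^2 => y = x or y = -x
Constraint: 2x^2 = 16 => x^2 = 8 => x = +/-sqrt(8)
Critical points: (sqrt(8), sqrt(8)), (-sqrt(8), -sqrt(8)), (sqrt(8), -sqrt(8)), (-sqrt(8), sqrt(8))
  y = x:  xy = x^2 = 8  at (sqrt(8), sqrt(8)) and (-sqrt(8), -sqrt(8))
  y = -x: xy = -x^2 = -8 at (sqrt(8), -sqrt(8)) and (-sqrt(8), sqrt(8))
Maximum xy = 8 at (sqrt(8), sqrt(8)) and (-sqrt(8), -sqrt(8))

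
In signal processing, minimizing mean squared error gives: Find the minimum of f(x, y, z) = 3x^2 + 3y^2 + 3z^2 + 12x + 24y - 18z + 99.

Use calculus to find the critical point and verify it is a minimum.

f(x,y,z) = 3x^2 + 3y^2 + 3z^2 + 12x + 24y - 18z + 99
df/dx = 6x + (12) = 0 => x = -2
df/dy = 6y + (24) = 0 => y = -4
df/dz = 6z + (-18) = 0 => z = 3
f(-2,-4,3) = 3*(-2)^2 + 3*(-4)^2 + 3*(3)^2 + 12*(-2) + 24*(-4) + -18*(3) + 99 = 12
Hessian is diagonal with entries 6, 6, 6 > 0, confirmed minimum.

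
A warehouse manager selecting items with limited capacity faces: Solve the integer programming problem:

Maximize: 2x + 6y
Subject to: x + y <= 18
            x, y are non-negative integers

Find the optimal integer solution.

Objective: 2x + 6y, constraint: x + y <= 18
Coefficient of y is 6 > coefficient of x is 2, so allocate the entire budget to y.
Optimal: x = 0, y = 18, value = 108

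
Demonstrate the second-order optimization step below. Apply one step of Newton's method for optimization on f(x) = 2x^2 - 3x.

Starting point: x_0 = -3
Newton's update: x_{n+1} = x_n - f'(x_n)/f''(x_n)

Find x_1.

f(x) = 2x^2 - 3x
f'(x) = 4x + (-3), f''(x) = 4
Newton step: x_1 = x_0 - f'(x_0)/f''(x_0)
f'(-3) = -15
x_1 = -3 - -15/4 = 3/4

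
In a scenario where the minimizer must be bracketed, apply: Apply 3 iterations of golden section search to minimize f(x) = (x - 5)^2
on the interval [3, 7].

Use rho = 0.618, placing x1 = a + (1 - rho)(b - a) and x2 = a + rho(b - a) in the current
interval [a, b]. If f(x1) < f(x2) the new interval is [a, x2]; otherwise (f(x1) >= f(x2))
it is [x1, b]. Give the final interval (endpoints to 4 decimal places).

Golden section search for min of f(x) = (x - 5)^2 on [3, 7].
Each step: x1 = a + (1 - rho)(b - a), x2 = a + rho(b - a); if f(x1) < f(x2) keep [a, x2], otherwise keep [x1, b].
Step 1: [3.0000, 7.0000], x1=4.5280 (f=0.2228), x2=5.4720 (f=0.2228); f(x1) = f(x2) (tie, not '<') => keep [4.5280, 7.0000]
Step 2: [4.5280, 7.0000], x1=5.4723 (f=0.2231), x2=6.0557 (f=1.1145); f(x1) < f(x2) => keep [4.5280, 6.0557]
Step 3: [4.5280, 6.0557], x1=5.1116 (f=0.0125), x2=5.4721 (f=0.2229); f(x1) < f(x2) => keep [4.5280, 5.4721]
Final interval: [4.5280, 5.4721]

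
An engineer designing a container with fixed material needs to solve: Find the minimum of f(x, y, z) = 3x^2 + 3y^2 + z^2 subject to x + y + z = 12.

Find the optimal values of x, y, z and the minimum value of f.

Using Lagrange multipliers on f = 3x^2 + 3y^2 + z^2 with constraint x + y + z = 12:
Conditions: 2*3*x = lambda, 2*3*y = lambda, 2*1*z = lambda
So x = lambda/6, y = lambda/6, z = lambda/2
Substituting into constraint: lambda * (5/6) = 12
lambda = 72/5
x = 12/5, y = 12/5, z = 36/5
Minimum value = 432/5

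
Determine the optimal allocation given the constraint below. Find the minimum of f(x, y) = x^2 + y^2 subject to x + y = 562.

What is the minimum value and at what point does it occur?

Substitute y = 562 - x into f(x,y) = x^2 + y^2:
g(x) = x^2 + (562 - x)^2 = 2x^2 - 1124x + 315844
g'(x) = 4x - 1124 = 0  =>  x = 281
y = 562 - 281 = 281
Minimum value = 281^2 + 281^2 = 157922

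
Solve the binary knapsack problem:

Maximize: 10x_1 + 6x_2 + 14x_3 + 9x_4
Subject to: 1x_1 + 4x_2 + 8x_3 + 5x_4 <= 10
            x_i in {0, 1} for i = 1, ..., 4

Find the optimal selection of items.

Items: item 1 (v=10, w=1), item 2 (v=6, w=4), item 3 (v=14, w=8), item 4 (v=9, w=5)
Capacity: 10
Checking all 16 subsets (w = total weight, v = total value):
  {}: w = 0, v = 0
  {1}: w = 1, v = 10
  {2}: w = 4, v = 6
  {3}: w = 8, v = 14
  {4}: w = 5, v = 9
  {1, 2}: w = 5, v = 16
  {1, 3}: w = 9, v = 24
  {1, 4}: w = 6, v = 19
  {2, 3}: w = 12 > 10, infeasible
  {2, 4}: w = 9, v = 15
  {3, 4}: w = 13 > 10, infeasible
  {1, 2, 3}: w = 13 > 10, infeasible
  {1, 2, 4}: w = 10, v = 25
  {1, 3, 4}: w = 14 > 10, infeasible
  {2, 3, 4}: w = 17 > 10, infeasible
  {1, 2, 3, 4}: w = 18 > 10, infeasible
Best feasible subset: items [1, 2, 4]
Total weight: 10 <= 10, total value: 25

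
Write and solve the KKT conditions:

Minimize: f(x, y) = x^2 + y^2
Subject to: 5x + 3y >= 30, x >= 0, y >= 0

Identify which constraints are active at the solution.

KKT conditions for min x^2 + y^2 s.t. 5x + 3y >= 30, x >= 0, y >= 0:
Stationarity: 2x = mu*5 + mu_x, 2y = mu*3 + mu_y, with mu, mu_x, mu_y >= 0
Complementary slackness: mu*(5x + 3y - 30) = 0, mu_x*x = 0, mu_y*y = 0
(0, 0) is infeasible (5*0 + 3*0 < 30), so if mu = 0 stationarity would force x = mu_x/2 >= 0, y = mu_y/2 >= 0 with mu_x*x = mu_y*y = 0, i.e. x = y = 0: contradiction. Hence mu > 0 and 5x + 3y = 30 is active.
Try x > 0, y > 0 (so mu_x = mu_y = 0): x = 5*mu/2, y = 3*mu/2
Substitute: 5*(5*mu/2) + 3*(3*mu/2) = 30
  mu*34/2 = 30 => mu = 30/17
x* = 75/17 > 0, y* = 45/17 > 0, consistent with mu_x = mu_y = 0.
f is convex and the constraints are linear, so this KKT point is the global minimum.
f* = 450/17
Active constraints: 5x + 3y >= 30 (holds with equality, mu = 30/17 > 0); x >= 0 and y >= 0 are inactive (mu_x = mu_y = 0).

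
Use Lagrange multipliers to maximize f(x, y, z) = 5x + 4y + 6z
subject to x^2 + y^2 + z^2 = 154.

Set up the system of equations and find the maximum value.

Lagrange conditions: 5 = 2*lambda*x, 4 = 2*lambda*y, 6 = 2*lambda*z
So x:5 = y:4 = z:6, i.e. x = 5t, y = 4t, z = 6t
Constraint: t^2*(5^2 + 4^2 + 6^2) = 154
  t^2 * 77 = 154  =>  t = sqrt(2)
Maximum = 5*5t + 4*4t + 6*6t = 77*sqrt(2) = sqrt(11858)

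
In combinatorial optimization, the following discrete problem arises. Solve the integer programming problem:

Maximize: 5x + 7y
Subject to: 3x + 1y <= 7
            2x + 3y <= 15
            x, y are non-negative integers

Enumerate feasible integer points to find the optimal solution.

Constraint 1: 3x + 1y <= 7
Constraint 2: 2x + 3y <= 15
Feasible x range (need y >= 0): 0 <= x <= min(7/3, 15/2) => x in {0, ..., 2}.
Enumerate feasible integer points row by row (the coefficient of y is 7 > 0, so for each x the largest feasible y gives the best value):
  x = 0: y <= min((7 - 3*0)/1, (15 - 2*0)/3) => y in {0, ..., 5}; best 5*0 + 7*5 = 35
  x = 1: y <= min((7 - 3*1)/1, (15 - 2*1)/3) => y in {0, ..., 4}; best 5*1 + 7*4 = 33
  x = 2: y <= min((7 - 3*2)/1, (15 - 2*2)/3) => y in {0, ..., 1}; best 5*2 + 7*1 = 17
The maximum 5x + 7y = 35 is achieved at x = 0, y = 5.
Check: 3*0 + 1*5 = 5 <= 7 and 2*0 + 3*5 = 15 <= 15.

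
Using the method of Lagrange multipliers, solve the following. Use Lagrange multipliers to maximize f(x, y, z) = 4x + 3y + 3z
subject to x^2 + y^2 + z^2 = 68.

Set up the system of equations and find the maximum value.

Lagrange conditions: 4 = 2*lambda*x, 3 = 2*lambda*y, 3 = 2*lambda*z
So x:4 = y:3 = z:3, i.e. x = 4t, y = 3t, z = 3t
Constraint: t^2*(4^2 + 3^2 + 3^2) = 68
  t^2 * 34 = 68  =>  t = sqrt(2)
Maximum = 4*4t + 3*3t + 3*3t = 34*sqrt(2) = sqrt(2312)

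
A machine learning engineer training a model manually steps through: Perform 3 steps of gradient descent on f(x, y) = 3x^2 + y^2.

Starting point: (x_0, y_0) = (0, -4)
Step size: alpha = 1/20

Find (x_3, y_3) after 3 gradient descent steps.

f(x,y) = 3x^2 + y^2
grad_x = 6x + 0y, grad_y = 2y + 0x
Step 1: grad = (0, -8), (0, -18/5)
Step 2: grad = (0, -36/5), (0, -81/25)
Step 3: grad = (0, -162/25), (0, -729/250)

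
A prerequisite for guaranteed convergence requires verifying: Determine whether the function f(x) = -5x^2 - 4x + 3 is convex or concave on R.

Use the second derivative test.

f(x) = -5x^2 - 4x + 3
f'(x) = -10x - 4
f''(x) = -10
Since f''(x) = -10 < 0 for all x, f is concave on R.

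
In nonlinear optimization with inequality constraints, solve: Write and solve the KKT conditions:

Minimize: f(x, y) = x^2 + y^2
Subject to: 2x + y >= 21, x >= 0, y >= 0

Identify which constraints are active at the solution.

KKT conditions for min x^2 + y^2 s.t. 2x + 1y >= 21, x >= 0, y >= 0:
Stationarity: 2x = mu*2 + mu_x, 2y = mu*1 + mu_y, with mu, mu_x, mu_y >= 0
Complementary slackness: mu*(2x + y - 21) = 0, mu_x*x = 0, mu_y*y = 0
(0, 0) is infeasible (2*0 + 1*0 < 21), so if mu = 0 stationarity would force x = mu_x/2 >= 0, y = mu_y/2 >= 0 with mu_x*x = mu_y*y = 0, i.e. x = y = 0: contradiction. Hence mu > 0 and 2x + y = 21 is active.
Try x > 0, y > 0 (so mu_x = mu_y = 0): x = 2*mu/2, y = 1*mu/2
Substitute: 2*(2*mu/2) + 1*(1*mu/2) = 21
  mu*5/2 = 21 => mu = 42/5
x* = 42/5 > 0, y* = 21/5 > 0, consistent with mu_x = mu_y = 0.
f is convex and the constraints are linear, so this KKT point is the global minimum.
f* = 441/5
Active constraints: 2x + y >= 21 (holds with equality, mu = 42/5 > 0); x >= 0 and y >= 0 are inactive (mu_x = mu_y = 0).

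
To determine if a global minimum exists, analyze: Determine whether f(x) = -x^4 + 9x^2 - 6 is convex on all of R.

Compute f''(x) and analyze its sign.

f(x) = -x^4 + 9x^2 - 6
f'(x) = -4x^3 + 18x
f''(x) = -12x^2 + 18
f''(x) = -12x^2 + 18 -> -inf as |x| -> inf
Therefore, f is not globally convex on R.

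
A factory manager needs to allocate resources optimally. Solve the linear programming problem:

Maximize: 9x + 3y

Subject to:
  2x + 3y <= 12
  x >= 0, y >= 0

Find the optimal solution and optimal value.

The feasible region has vertices at [(0, 0), (6, 0), (0, 4)].
Checking objective 9x + 3y at each vertex:
  (0, 0): 9*0 + 3*0 = 0
  (6, 0): 9*6 + 3*0 = 54
  (0, 4): 9*0 + 3*4 = 12
Maximum is 54 at (6, 0).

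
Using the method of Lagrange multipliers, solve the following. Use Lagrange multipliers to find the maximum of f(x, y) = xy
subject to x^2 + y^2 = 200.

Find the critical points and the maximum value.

Lagrange conditions: y = 2*lambda*x and x = 2*lambda*y
If x = 0 then y = 0, violating the constraint, so x, y != 0.
Dividing: y/x = x/y => x^2 = y^2 => y = x or y = -x
Constraint: 2x^2 = 200 => x^2 = 100 => x = +/-10
Critical points: (10, 10), (-10, -10), (10, -10), (-10, 10)
  y = x:  xy = x^2 = 100  at (10, 10) and (-10, -10)
  y = -x: xy = -x^2 = -100 at (10, -10) and (-10, 10)
Maximum xy = 100 at (10, 10) and (-10, -10)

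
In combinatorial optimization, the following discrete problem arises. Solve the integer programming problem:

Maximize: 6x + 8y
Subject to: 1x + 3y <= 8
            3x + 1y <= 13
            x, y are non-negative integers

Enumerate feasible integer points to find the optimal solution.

Constraint 1: 1x + 3y <= 8
Constraint 2: 3x + 1y <= 13
Feasible x range (need y >= 0): 0 <= x <= min(8/1, 13/3) => x in {0, ..., 4}.
Enumerate feasible integer points row by row (the coefficient of y is 8 > 0, so for each x the largest feasible y gives the best value):
  x = 0: y <= min((8 - 1*0)/3, (13 - 3*0)/1) => y in {0, ..., 2}; best 6*0 + 8*2 = 16
  x = 1: y <= min((8 - 1*1)/3, (13 - 3*1)/1) => y in {0, ..., 2}; best 6*1 + 8*2 = 22
  x = 2: y <= min((8 - 1*2)/3, (13 - 3*2)/1) => y in {0, ..., 2}; best 6*2 + 8*2 = 28
  x = 3: y <= min((8 - 1*3)/3, (13 - 3*3)/1) => y in {0, ..., 1}; best 6*3 + 8*1 = 26
  x = 4: y <= min((8 - 1*4)/3, (13 - 3*4)/1) => y in {0, ..., 1}; best 6*4 + 8*1 = 32
The maximum 6x + 8y = 32 is achieved at x = 4, y = 1.
Check: 1*4 + 3*1 = 7 <= 8 and 3*4 + 1*1 = 13 <= 13.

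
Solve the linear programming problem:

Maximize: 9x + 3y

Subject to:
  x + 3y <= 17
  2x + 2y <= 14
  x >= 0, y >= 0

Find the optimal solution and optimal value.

Feasible vertices: (0, 0), (0, 17/3), (2, 5), (7, 0)
Objective 9x + 3y at each:
  (0, 0): 0
  (0, 17/3): 17
  (2, 5): 33
  (7, 0): 63
Maximum is 63 at (7, 0).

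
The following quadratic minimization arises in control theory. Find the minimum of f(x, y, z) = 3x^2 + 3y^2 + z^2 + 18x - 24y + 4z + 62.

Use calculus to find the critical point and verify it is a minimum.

f(x,y,z) = 3x^2 + 3y^2 + z^2 + 18x - 24y + 4z + 62
df/dx = 6x + (18) = 0 => x = -3
df/dy = 6y + (-24) = 0 => y = 4
df/dz = 2z + (4) = 0 => z = -2
f(-3,4,-2) = 3*(-3)^2 + 3*(4)^2 + 1*(-2)^2 + 18*(-3) + -24*(4) + 4*(-2) + 62 = -17
Hessian is diagonal with entries 6, 6, 2 > 0, confirmed minimum.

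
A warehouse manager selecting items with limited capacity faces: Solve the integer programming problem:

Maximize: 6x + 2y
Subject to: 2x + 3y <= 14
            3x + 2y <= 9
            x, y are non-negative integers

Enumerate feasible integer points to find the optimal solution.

Constraint 1: 2x + 3y <= 14
Constraint 2: 3x + 2y <= 9
Feasible x range (need y >= 0): 0 <= x <= min(14/2, 9/3) => x in {0, ..., 3}.
Enumerate feasible integer points row by row (the coefficient of y is 2 > 0, so for each x the largest feasible y gives the best value):
  x = 0: y <= min((14 - 2*0)/3, (9 - 3*0)/2) => y in {0, ..., 4}; best 6*0 + 2*4 = 8
  x = 1: y <= min((14 - 2*1)/3, (9 - 3*1)/2) => y in {0, ..., 3}; best 6*1 + 2*3 = 12
  x = 2: y <= min((14 - 2*2)/3, (9 - 3*2)/2) => y in {0, ..., 1}; best 6*2 + 2*1 = 14
  x = 3: y <= min((14 - 2*3)/3, (9 - 3*3)/2) => y in {0}; best 6*3 + 2*0 = 18
The maximum 6x + 2y = 18 is achieved at x = 3, y = 0.
Check: 2*3 + 3*0 = 6 <= 14 and 3*3 + 2*0 = 9 <= 9.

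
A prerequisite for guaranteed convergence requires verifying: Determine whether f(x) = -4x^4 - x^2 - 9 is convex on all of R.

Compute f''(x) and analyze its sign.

f(x) = -4x^4 - x^2 - 9
f'(x) = -16x^3 + -2x
f''(x) = -48x^2 + -2
f''(x) = -48x^2 + -2 <= -2 < 0 for all x
Therefore, f is concave on R.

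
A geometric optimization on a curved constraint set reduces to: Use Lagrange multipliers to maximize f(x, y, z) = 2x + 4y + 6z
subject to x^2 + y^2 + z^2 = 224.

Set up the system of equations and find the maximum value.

Lagrange conditions: 2 = 2*lambda*x, 4 = 2*lambda*y, 6 = 2*lambda*z
So x:2 = y:4 = z:6, i.e. x = 2t, y = 4t, z = 6t
Constraint: t^2*(2^2 + 4^2 + 6^2) = 224
  t^2 * 56 = 224  =>  t = sqrt(4)
Maximum = 2*2t + 4*4t + 6*6t = 56*sqrt(4) = 112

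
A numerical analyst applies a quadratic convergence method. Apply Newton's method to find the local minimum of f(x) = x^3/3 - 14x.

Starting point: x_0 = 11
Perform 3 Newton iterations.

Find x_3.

f(x) = x^3/3 - 14x
f'(x) = x^2 - 14, f''(x) = 2x
Newton update: x_{n+1} = x_n - (x_n^2 - 14)/(2*x_n)
Step 1: x_0 = 11, f'=107, f''=22, x_1 = 135/22
Step 2: x_1 = 135/22, f'=11449/484, f''=135/11, x_2 = 25001/5940
Step 3: x_2 = 25001/5940, f'=131079601/35283600, f''=25001/2970, x_3 = 1119020401/297011880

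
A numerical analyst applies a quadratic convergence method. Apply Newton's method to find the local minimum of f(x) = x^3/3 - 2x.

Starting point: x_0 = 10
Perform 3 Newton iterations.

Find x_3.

f(x) = x^3/3 - 2x
f'(x) = x^2 - 2, f''(x) = 2x
Newton update: x_{n+1} = x_n - (x_n^2 - 2)/(2*x_n)
Step 1: x_0 = 10, f'=98, f''=20, x_1 = 51/10
Step 2: x_1 = 51/10, f'=2401/100, f''=51/5, x_2 = 2801/1020
Step 3: x_2 = 2801/1020, f'=5764801/1040400, f''=2801/510, x_3 = 9926401/5714040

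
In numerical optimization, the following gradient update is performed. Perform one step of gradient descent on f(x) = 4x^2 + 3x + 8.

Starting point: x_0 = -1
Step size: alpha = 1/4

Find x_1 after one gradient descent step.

f(x) = 4x^2 + 3x + 8
f'(x) = 8x + 3
f'(-1) = 8*-1 + (3) = -5
x_1 = x_0 - alpha * f'(x_0) = -1 - 1/4 * -5 = 1/4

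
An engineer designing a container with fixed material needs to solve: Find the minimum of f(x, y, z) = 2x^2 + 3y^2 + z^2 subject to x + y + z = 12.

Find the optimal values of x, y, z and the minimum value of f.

Using Lagrange multipliers on f = 2x^2 + 3y^2 + z^2 with constraint x + y + z = 12:
Conditions: 2*2*x = lambda, 2*3*y = lambda, 2*1*z = lambda
So x = lambda/4, y = lambda/6, z = lambda/2
Substituting into constraint: lambda * (11/12) = 12
lambda = 144/11
x = 36/11, y = 24/11, z = 72/11
Minimum value = 864/11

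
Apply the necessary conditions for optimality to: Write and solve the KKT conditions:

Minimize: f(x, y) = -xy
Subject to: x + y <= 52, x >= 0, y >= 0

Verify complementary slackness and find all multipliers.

Problem: min -xy s.t. x + y <= 52 (multiplier lambda), x >= 0 (mu_x), y >= 0 (mu_y)
KKT stationarity: -y + lambda - mu_x = 0, -x + lambda - mu_y = 0, with lambda, mu_x, mu_y >= 0
Complementary slackness: lambda*(x + y - 52) = 0, mu_x*x = 0, mu_y*y = 0
If lambda = 0: y = -mu_x <= 0 and x = -mu_y <= 0 force x = y = 0 with f = 0; but x = y = 26 is feasible with f = -676 < 0, so this is not the minimum. Hence lambda > 0 and x + y = 52.
Try x > 0, y > 0 (so mu_x = mu_y = 0): y = lambda, x = lambda => x = y = lambda
x + y = 52 => 2*lambda = 52 => lambda = 26
x* = y* = 26 > 0, consistent with mu_x = mu_y = 0.
(Any feasible point with x = 0 or y = 0 has f = 0 > -676, so the minimum is not on those boundaries.)
min(-xy) = -676 (i.e. max xy = 676)
Multipliers: lambda = 26, mu_x = 0, mu_y = 0
Complementary slackness: lambda*(x + y - 52) = 26*(26 + 26 - 52) = 0, mu_x*x = 0*26 = 0, mu_y*y = 0*26 = 0. Satisfied.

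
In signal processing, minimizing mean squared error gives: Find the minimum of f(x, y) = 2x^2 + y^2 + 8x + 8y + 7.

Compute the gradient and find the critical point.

f(x,y) = 2x^2 + y^2 + 8x + 8y + 7
df/dx = 4x + (8) = 0  =>  x = -2
df/dy = 2y + (8) = 0  =>  y = -4
f(-2, -4) = 2*(-2)^2 + 1*(-4)^2 + 8*(-2) + 8*(-4) + 7 = -17
Hessian is diagonal with entries 4, 2 > 0, so this is a minimum.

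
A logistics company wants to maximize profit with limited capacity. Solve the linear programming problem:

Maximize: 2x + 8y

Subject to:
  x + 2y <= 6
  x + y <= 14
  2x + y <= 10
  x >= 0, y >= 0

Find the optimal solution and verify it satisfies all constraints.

Feasible vertices: (0, 0), (0, 3), (14/3, 2/3), (5, 0)
Objective 2x + 8y at each vertex:
  (0, 0): 0
  (0, 3): 24
  (14/3, 2/3): 44/3
  (5, 0): 10
Maximum is 24 at (0, 3).
Verify constraints at (x, y) = (0, 3):
  1*0 + 2*3 = 6 <= 6 (active)
  1*0 + 1*3 = 3 <= 14
  2*0 + 1*3 = 3 <= 10
  x = 0 >= 0, y = 3 >= 0. All constraints satisfied.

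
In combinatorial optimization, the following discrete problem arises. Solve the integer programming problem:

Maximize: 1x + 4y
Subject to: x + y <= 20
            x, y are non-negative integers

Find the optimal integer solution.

Objective: 1x + 4y, constraint: x + y <= 20
Coefficient of y is 4 > coefficient of x is 1, so allocate the entire budget to y.
Optimal: x = 0, y = 20, value = 80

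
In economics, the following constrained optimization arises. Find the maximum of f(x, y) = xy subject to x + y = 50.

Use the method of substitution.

Substitute y = 50 - x into f(x,y) = xy:
g(x) = x(50 - x) = 50x - x^2
g'(x) = 50 - 2x = 0  =>  x = 25
y = 50 - 25 = 25
Maximum value = 25 * 25 = 625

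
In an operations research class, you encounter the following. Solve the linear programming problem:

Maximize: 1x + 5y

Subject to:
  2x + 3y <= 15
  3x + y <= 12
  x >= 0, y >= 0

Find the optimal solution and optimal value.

Feasible vertices: (0, 0), (0, 5), (3, 3), (4, 0)
Objective 1x + 5y at each:
  (0, 0): 0
  (0, 5): 25
  (3, 3): 18
  (4, 0): 4
Maximum is 25 at (0, 5).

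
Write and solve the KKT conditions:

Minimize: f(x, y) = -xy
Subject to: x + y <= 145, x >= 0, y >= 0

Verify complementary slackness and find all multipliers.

Problem: min -xy s.t. x + y <= 145 (multiplier lambda), x >= 0 (mu_x), y >= 0 (mu_y)
KKT stationarity: -y + lambda - mu_x = 0, -x + lambda - mu_y = 0, with lambda, mu_x, mu_y >= 0
Complementary slackness: lambda*(x + y - 145) = 0, mu_x*x = 0, mu_y*y = 0
If lambda = 0: y = -mu_x <= 0 and x = -mu_y <= 0 force x = y = 0 with f = 0; but x = y = 145/2 is feasible with f = -21025/4 < 0, so this is not the minimum. Hence lambda > 0 and x + y = 145.
Try x > 0, y > 0 (so mu_x = mu_y = 0): y = lambda, x = lambda => x = y = lambda
x + y = 145 => 2*lambda = 145 => lambda = 145/2
x* = y* = 145/2 > 0, consistent with mu_x = mu_y = 0.
(Any feasible point with x = 0 or y = 0 has f = 0 > -21025/4, so the minimum is not on those boundaries.)
min(-xy) = -21025/4 (i.e. max xy = 21025/4)
Multipliers: lambda = 145/2, mu_x = 0, mu_y = 0
Complementary slackness: lambda*(x + y - 145) = 145/2*(145/2 + 145/2 - 145) = 0, mu_x*x = 0*145/2 = 0, mu_y*y = 0*145/2 = 0. Satisfied.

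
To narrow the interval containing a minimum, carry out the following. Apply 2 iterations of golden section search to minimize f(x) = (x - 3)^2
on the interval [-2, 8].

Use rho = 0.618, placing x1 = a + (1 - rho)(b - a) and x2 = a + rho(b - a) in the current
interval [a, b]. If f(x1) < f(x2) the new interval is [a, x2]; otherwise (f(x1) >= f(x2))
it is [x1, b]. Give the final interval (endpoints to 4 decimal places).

Golden section search for min of f(x) = (x - 3)^2 on [-2, 8].
Each step: x1 = a + (1 - rho)(b - a), x2 = a + rho(b - a); if f(x1) < f(x2) keep [a, x2], otherwise keep [x1, b].
Step 1: [-2.0000, 8.0000], x1=1.8200 (f=1.3924), x2=4.1800 (f=1.3924); f(x1) = f(x2) (tie, not '<') => keep [1.8200, 8.0000]
Step 2: [1.8200, 8.0000], x1=4.1808 (f=1.3942), x2=5.6392 (f=6.9656); f(x1) < f(x2) => keep [1.8200, 5.6392]
Final interval: [1.8200, 5.6392]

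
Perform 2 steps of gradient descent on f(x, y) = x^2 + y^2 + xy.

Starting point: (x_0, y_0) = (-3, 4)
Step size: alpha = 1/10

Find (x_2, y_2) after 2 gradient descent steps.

f(x,y) = x^2 + y^2 + xy
grad_x = 2x + 1y, grad_y = 2y + 1x
Step 1: grad = (-2, 5), (-14/5, 7/2)
Step 2: grad = (-21/10, 21/5), (-259/100, 77/25)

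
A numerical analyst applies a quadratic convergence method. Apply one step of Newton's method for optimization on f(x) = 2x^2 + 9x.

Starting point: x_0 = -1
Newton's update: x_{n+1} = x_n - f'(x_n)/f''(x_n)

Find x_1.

f(x) = 2x^2 + 9x
f'(x) = 4x + (9), f''(x) = 4
Newton step: x_1 = x_0 - f'(x_0)/f''(x_0)
f'(-1) = 5
x_1 = -1 - 5/4 = -9/4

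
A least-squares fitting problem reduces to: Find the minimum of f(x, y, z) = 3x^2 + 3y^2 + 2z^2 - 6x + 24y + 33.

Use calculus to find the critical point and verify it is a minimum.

f(x,y,z) = 3x^2 + 3y^2 + 2z^2 - 6x + 24y + 33
df/dx = 6x + (-6) = 0 => x = 1
df/dy = 6y + (24) = 0 => y = -4
df/dz = 4z + (0) = 0 => z = 0
f(1,-4,0) = 3*(1)^2 + 3*(-4)^2 + 2*(0)^2 + -6*(1) + 24*(-4) + 33 = -18
Hessian is diagonal with entries 6, 6, 4 > 0, confirmed minimum.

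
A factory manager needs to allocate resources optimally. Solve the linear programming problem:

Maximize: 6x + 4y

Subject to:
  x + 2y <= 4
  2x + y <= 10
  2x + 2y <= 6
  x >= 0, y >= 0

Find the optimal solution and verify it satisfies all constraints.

Feasible vertices: (0, 0), (0, 2), (2, 1), (3, 0)
Objective 6x + 4y at each vertex:
  (0, 0): 0
  (0, 2): 8
  (2, 1): 16
  (3, 0): 18
Maximum is 18 at (3, 0).
Verify constraints at (x, y) = (3, 0):
  1*3 + 2*0 = 3 <= 4
  2*3 + 1*0 = 6 <= 10
  2*3 + 2*0 = 6 <= 6 (active)
  x = 3 >= 0, y = 0 >= 0. All constraints satisfied.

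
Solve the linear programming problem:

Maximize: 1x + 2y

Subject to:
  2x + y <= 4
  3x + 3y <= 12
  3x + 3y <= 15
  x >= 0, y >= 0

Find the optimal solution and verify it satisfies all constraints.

Feasible vertices: (0, 0), (0, 4), (2, 0)
Objective 1x + 2y at each vertex:
  (0, 0): 0
  (0, 4): 8
  (2, 0): 2
Maximum is 8 at (0, 4).
Verify constraints at (x, y) = (0, 4):
  2*0 + 1*4 = 4 <= 4 (active)
  3*0 + 3*4 = 12 <= 12 (active)
  3*0 + 3*4 = 12 <= 15
  x = 0 >= 0, y = 4 >= 0. All constraints satisfied.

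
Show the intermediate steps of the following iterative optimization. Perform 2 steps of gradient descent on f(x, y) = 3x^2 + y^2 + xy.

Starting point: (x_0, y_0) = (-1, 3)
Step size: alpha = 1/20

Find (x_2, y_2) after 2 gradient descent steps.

f(x,y) = 3x^2 + y^2 + xy
grad_x = 6x + 1y, grad_y = 2y + 1x
Step 1: grad = (-3, 5), (-17/20, 11/4)
Step 2: grad = (-47/20, 93/20), (-293/400, 1007/400)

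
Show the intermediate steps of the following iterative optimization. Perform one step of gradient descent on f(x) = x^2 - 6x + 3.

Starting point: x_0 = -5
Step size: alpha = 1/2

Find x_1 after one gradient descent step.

f(x) = x^2 - 6x + 3
f'(x) = 2x - 6
f'(-5) = 2*-5 + (-6) = -16
x_1 = x_0 - alpha * f'(x_0) = -5 - 1/2 * -16 = 3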